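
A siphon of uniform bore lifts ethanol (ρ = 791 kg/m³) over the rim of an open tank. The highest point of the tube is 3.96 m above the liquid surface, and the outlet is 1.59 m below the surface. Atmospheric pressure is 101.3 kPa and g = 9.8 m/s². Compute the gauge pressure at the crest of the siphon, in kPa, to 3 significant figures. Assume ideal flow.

P_gauge ≈ -43.0 kPa

The outlet speed comes from Torricelli: v = √(2g·1.59) = 5.58 m/s.
Continuity keeps v the same throughout the tube; from surface to crest, P_atm + 0 = P_top + ½ρv² + ρg·h_top.
P_top = 101300 − ½·791·5.58² − 791·9.8·3.96 = 58300 Pa. So P_gauge = P_top − P_atm = -43000 Pa.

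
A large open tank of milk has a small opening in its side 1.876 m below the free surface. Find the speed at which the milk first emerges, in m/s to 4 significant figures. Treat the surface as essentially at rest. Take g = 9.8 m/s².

v = 6.064 m/s

The surface is effectively still and both ends are open, so ½v² = gh and v = √(2·9.8·1.876) = 6.064 m/s.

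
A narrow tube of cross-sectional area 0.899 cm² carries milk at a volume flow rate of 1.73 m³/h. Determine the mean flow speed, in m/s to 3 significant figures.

v ≈ 5.35 m/s

Q = 1.73 m³/h = 0.000481 m³/s.
v = Q/A = 0.000481 / 0.0000899 = 5.35 m/s.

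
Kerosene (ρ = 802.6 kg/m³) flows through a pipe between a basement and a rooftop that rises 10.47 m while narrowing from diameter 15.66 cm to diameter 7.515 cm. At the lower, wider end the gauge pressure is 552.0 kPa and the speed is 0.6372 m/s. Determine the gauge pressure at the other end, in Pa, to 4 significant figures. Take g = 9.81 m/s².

The volume flow rate is constant, so v₂ = (A₁/A₂)v₁ = (192.6/44.36)·0.6372 = 2.767 m/s.
Bernoulli: P₁ + ½ρv₁² + ρg h₁ = P₂ + ½ρv₂² + ρg h₂, so P₂ = P₁ + ½ρ(v₁² − v₂²) − ρg(h₂ − h₁).
P₂ = 552000 + ½·802.6·(0.6372² − 2.767²) − 802.6·9.81·(+10.47) = 552000 + (-2909) − (82440) = 466700 Pa.

P₂ = 466700 Pa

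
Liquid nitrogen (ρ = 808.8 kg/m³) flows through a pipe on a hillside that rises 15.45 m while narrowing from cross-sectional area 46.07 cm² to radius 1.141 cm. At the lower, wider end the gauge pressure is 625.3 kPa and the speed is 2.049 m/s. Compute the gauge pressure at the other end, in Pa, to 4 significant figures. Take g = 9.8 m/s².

P₂ ≈ 289100 Pa

Mass conservation (A₁v₁ = A₂v₂) gives v₂ = 2.049 × 46.07/4.090 = 23.08 m/s.
Energy conservation along the streamline gives P₂ = P₁ − ½ρ(v₂² − v₁²) − ρg(h₂ − h₁).
P₂ = 625300 + ½·808.8·(2.049² − 23.08²) − 808.8·9.8·(+15.45) = 625300 + (-213700) − (122500) = 289100 Pa.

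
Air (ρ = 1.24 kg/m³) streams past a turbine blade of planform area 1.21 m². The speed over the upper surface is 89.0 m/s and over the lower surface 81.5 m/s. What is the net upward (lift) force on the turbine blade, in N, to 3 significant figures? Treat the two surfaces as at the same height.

The faster flow above has the lower pressure; Bernoulli (same height) gives ΔP = ½ρ(v_up² − v_low²).
ΔP = ½·1.24·(89.0² − 81.5²) = 793 Pa.
Lift = ΔP · A = 793 × 1.21 = 959 N.

F ≈ 959 N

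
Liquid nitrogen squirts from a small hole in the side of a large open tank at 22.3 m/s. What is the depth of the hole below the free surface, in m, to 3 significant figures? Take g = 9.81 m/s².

h = 25.3 m

Inverting v = √(2gh) gives h = v² / 2g.
h = 22.3²/(2·9.81) = 497/19.62 = 25.3 m.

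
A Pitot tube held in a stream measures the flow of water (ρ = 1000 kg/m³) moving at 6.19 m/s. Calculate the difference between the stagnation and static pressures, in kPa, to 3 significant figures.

ΔP ≈ 19.2 kPa

At the stagnation point the flow is brought to rest, so Bernoulli gives P_stag − P_static = ½ρv².
ΔP = ½·1000·6.19² = 19200 Pa.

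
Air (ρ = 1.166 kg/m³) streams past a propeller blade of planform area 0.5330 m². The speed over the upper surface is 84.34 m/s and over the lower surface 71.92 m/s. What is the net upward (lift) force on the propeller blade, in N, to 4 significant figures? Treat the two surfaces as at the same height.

603.1 N

From P + ½ρv² = const at equal height, P_low − P_up = ½ρ(v_up² − v_low²).
ΔP = ½·1.166·(84.34² − 71.92²) = 1131 Pa.
Lift = ΔP · A = 1131 × 0.5330 = 603.1 N.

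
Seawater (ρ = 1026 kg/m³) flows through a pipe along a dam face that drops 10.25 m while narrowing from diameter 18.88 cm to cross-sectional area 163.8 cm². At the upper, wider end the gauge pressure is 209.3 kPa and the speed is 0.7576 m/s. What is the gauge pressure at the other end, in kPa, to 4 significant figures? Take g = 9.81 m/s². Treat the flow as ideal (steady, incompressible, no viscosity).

P₂ ≈ 311.9 kPa

By continuity, v₂ = v₁·A₁/A₂ = 0.7576·(280.0/163.8) = 1.295 m/s.
Energy conservation along the streamline gives P₂ = P₁ − ½ρ(v₂² − v₁²) − ρg(h₂ − h₁).
P₂ = 209300 + ½·1026·(0.7576² − 1.295²) − 1026·9.81·(−10.25) = 209300 + (-565.7) − (-103200) = 311900 Pa.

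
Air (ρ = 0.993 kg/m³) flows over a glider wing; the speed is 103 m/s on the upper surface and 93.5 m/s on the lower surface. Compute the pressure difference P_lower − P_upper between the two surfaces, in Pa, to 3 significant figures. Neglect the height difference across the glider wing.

Bernoulli (same height): P_lower − P_upper = ½ρ(v_upper² − v_lower²).
ΔP = ½·0.993·(103² − 93.5²) = 927 Pa.

ΔP = 927 Pa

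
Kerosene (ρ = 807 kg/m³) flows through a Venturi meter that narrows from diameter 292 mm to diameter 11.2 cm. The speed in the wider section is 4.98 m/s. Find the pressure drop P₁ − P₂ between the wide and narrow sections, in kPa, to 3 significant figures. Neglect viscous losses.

452 kPa

By continuity, v₂ = v₁·A₁/A₂ = 4.98·(670/98.5) = 33.9 m/s.
The pipe is horizontal, so Bernoulli reduces to P₁ + ½ρv₁² = P₂ + ½ρv₂².
P₁ − P₂ = ½·807·(33.9² − 4.98²) = ½·807·1120 = 452000 Pa.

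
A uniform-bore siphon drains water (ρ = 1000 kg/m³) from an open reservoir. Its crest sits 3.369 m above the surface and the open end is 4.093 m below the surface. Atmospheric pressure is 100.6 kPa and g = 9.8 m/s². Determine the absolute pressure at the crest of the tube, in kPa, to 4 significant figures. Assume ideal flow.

Bernoulli surface→outlet gives ½v² = g·h_out, so v = √(2·9.8·4.093) = 8.957 m/s.
The bore is uniform, so the speed at the crest is the same v. Bernoulli surface→crest: P_atm = P_top + ½ρv² + ρg·h_top.
P_top = 100600 − ½·1000·8.957² − 1000·9.8·3.369 = 27470 Pa.

P_top = 27.47 kPa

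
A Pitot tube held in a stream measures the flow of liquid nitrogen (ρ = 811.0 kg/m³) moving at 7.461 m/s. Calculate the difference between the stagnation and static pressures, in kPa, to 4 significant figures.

Bernoulli between the free stream and the stagnation point: ½ρv² = P_stag − P_static.
ΔP = ½·811.0·7.461² = 22570 Pa.

ΔP ≈ 22.57 kPa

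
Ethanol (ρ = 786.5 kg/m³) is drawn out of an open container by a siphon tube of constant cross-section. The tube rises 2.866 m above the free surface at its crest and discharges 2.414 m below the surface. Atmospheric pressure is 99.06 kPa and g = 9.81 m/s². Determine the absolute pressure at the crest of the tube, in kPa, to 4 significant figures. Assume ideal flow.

58.32 kPa

The outlet speed comes from Torricelli: v = √(2g·2.414) = 6.882 m/s.
The bore is uniform, so the speed at the crest is the same v. Bernoulli surface→crest: P_atm = P_top + ½ρv² + ρg·h_top.
P_top = 99060 − ½·786.5·6.882² − 786.5·9.81·2.866 = 58320 Pa.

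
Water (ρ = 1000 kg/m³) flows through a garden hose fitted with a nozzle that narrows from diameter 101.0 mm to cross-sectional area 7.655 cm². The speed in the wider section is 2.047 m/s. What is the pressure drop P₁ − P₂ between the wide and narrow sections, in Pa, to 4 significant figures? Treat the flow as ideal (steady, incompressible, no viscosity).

The volume flow rate is constant, so v₂ = (A₁/A₂)v₁ = (80.12/7.655)·2.047 = 21.42 m/s.
Along the horizontal streamline, P + ½ρv² is constant.
P₁ − P₂ = ½·1000·(21.42² − 2.047²) = ½·1000·454.8 = 227400 Pa.

ΔP = 227400 Pa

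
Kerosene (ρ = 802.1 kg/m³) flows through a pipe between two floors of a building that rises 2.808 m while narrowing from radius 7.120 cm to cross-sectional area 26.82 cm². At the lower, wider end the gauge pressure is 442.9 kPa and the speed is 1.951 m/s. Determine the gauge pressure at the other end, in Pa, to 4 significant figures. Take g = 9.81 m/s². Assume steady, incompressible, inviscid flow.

P₂ ≈ 368500 Pa

Mass conservation (A₁v₁ = A₂v₂) gives v₂ = 1.951 × 159.3/26.82 = 11.59 m/s.
Applying Bernoulli between the two ends and solving for P₂: P₂ = P₁ + ½ρ(v₁² − v₂²) − ρgΔh.
P₂ = 442900 + ½·802.1·(1.951² − 11.59²) − 802.1·9.81·(+2.808) = 442900 + (-52300) − (22100) = 368500 Pa.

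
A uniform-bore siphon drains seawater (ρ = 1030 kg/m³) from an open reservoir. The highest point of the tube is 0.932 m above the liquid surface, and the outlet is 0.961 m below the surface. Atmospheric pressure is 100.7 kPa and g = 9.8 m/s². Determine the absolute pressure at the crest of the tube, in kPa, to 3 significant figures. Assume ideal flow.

From the surface to the outlet (both open to atmosphere, surface at rest): v = √(2g·h_out) = √(2·9.8·0.961) = 4.34 m/s.
With constant cross-section the crest speed equals v; applying Bernoulli from the surface up to the crest, P_top = P_atm − ½ρv² − ρg·h_top.
P_top = 100700 − ½·1030·4.34² − 1030·9.8·0.932 = 81600 Pa.

P_top ≈ 81.6 kPa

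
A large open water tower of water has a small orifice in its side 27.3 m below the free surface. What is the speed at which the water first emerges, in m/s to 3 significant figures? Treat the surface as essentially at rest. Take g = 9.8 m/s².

v ≈ 23.1 m/s

The surface is effectively still and both ends are open, so ½v² = gh and v = √(2·9.8·27.3) = 23.1 m/s.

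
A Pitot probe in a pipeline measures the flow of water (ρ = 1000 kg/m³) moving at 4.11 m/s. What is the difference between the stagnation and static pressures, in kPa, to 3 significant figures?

8.45 kPa

The dynamic pressure equals the rise in static pressure at the stagnation point: ΔP = ½ρv².
ΔP = ½·1000·4.11² = 8450 Pa.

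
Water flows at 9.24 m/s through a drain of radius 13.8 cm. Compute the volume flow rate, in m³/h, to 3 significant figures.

Q = A·v = 0.0598 m² × 9.24 m/s = 0.553 m³/s.
Converting: 0.553 m³/s × 3600 = 1990 m³/h.

1990 m³/h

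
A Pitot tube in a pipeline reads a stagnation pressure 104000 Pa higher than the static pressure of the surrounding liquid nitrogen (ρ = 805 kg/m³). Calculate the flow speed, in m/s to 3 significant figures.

16.1 m/s

Bernoulli between the free stream and the stagnation point: ½ρv² = P_stag − P_static.
v = √(2ΔP/ρ) = √(2·104000/805) = 16.1 m/s.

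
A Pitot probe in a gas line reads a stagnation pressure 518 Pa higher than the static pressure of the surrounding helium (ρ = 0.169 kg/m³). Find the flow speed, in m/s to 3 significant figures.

v = 78.3 m/s

The dynamic pressure equals the rise in static pressure at the stagnation point: ΔP = ½ρv².
v = √(2ΔP/ρ) = √(2·518/0.169) = 78.3 m/s.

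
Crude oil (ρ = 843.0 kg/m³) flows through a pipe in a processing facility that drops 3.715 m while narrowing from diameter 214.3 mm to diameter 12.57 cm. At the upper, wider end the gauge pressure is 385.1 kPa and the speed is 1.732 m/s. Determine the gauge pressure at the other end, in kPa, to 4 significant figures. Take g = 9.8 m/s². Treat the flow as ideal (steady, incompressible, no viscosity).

P₂ = 406.4 kPa

By continuity, v₂ = v₁·A₁/A₂ = 1.732·(360.7/124.1) = 5.034 m/s.
Applying Bernoulli between the two ends and solving for P₂: P₂ = P₁ + ½ρ(v₁² − v₂²) − ρgΔh.
P₂ = 385100 + ½·843.0·(1.732² − 5.034²) − 843.0·9.8·(−3.715) = 385100 + (-9417) − (-30690) = 406400 Pa.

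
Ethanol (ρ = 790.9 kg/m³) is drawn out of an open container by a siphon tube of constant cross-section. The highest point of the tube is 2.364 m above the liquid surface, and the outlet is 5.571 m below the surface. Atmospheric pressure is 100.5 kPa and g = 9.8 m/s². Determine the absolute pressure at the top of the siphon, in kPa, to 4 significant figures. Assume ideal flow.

From the surface to the outlet (both open to atmosphere, surface at rest): v = √(2g·h_out) = √(2·9.8·5.571) = 10.45 m/s.
With constant cross-section the crest speed equals v; applying Bernoulli from the surface up to the crest, P_top = P_atm − ½ρv² − ρg·h_top.
P_top = 100500 − ½·790.9·10.45² − 790.9·9.8·2.364 = 39000 Pa.

39.00 kPa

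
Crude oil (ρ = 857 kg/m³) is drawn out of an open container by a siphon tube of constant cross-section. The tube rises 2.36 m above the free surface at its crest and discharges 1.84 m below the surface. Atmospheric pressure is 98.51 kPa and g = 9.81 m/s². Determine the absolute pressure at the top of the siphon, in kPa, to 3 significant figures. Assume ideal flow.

Bernoulli surface→outlet gives ½v² = g·h_out, so v = √(2·9.81·1.84) = 6.01 m/s.
With constant cross-section the crest speed equals v; applying Bernoulli from the surface up to the crest, P_top = P_atm − ½ρv² − ρg·h_top.
P_top = 98510 − ½·857·6.01² − 857·9.81·2.36 = 63200 Pa.

P_top ≈ 63.2 kPa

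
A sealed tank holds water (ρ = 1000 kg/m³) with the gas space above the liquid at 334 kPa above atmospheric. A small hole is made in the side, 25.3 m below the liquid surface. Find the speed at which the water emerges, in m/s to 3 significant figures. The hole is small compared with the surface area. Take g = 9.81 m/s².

v ≈ 34.1 m/s

Take point 1 at the surface (v₁ ≈ 0) and point 2 at the hole (at atmospheric pressure). Bernoulli: P₁ + ρg h = P_atm + ½ρv₂².
With P₁ − P_atm = 334000 Pa, v₂ = √(2gh + 2ΔP/ρ) = √(2·9.81·25.3 + 2·334000/1000) = 34.1 m/s.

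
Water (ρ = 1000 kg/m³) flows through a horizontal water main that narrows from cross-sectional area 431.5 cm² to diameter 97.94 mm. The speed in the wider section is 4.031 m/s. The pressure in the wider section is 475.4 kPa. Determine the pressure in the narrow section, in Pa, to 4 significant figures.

P₂ ≈ 217000 Pa

By continuity, v₂ = v₁·A₁/A₂ = 4.031·(431.5/75.34) = 23.09 m/s.
With no height change, Bernoulli's equation is P₁ + ½ρv₁² = P₂ + ½ρv₂².
P₂ = P₁ − ½ρ(v₂² − v₁²) = 475400 − ½·1000·(23.09² − 4.031²) = 475400 − 258400 = 217000 Pa.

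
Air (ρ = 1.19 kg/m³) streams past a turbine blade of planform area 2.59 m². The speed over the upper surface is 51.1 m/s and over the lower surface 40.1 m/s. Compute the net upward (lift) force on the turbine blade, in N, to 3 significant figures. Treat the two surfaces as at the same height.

The faster flow above has the lower pressure; Bernoulli (same height) gives ΔP = ½ρ(v_up² − v_low²).
ΔP = ½·1.19·(51.1² − 40.1²) = 597 Pa.
Lift = ΔP · A = 597 × 2.59 = 1550 N.

1550 N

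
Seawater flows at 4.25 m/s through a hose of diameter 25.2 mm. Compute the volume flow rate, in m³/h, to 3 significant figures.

7.63 m³/h

Q = A·v = 0.000499 m² × 4.25 m/s = 0.00212 m³/s.
Converting: 0.00212 m³/s × 3600 = 7.63 m³/h.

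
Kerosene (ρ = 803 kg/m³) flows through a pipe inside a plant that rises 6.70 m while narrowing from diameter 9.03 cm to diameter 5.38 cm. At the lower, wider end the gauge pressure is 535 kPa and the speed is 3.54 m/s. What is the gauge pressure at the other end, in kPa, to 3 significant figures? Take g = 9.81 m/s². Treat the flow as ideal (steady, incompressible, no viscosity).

447 kPa

The volume flow rate is constant, so v₂ = (A₁/A₂)v₁ = (64.0/22.7)·3.54 = 9.97 m/s.
Applying Bernoulli between the two ends and solving for P₂: P₂ = P₁ + ½ρ(v₁² − v₂²) − ρgΔh.
P₂ = 535000 + ½·803·(3.54² − 9.97²) − 803·9.81·(+6.70) = 535000 + (-34900) − (52800) = 447000 Pa.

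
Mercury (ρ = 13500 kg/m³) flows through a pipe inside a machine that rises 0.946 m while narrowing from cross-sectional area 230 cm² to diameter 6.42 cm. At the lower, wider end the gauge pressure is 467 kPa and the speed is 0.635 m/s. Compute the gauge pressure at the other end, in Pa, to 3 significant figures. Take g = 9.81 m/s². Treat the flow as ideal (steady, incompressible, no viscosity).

Mass conservation (A₁v₁ = A₂v₂) gives v₂ = 0.635 × 230/32.4 = 4.51 m/s.
Bernoulli: P₁ + ½ρv₁² + ρg h₁ = P₂ + ½ρv₂² + ρg h₂, so P₂ = P₁ + ½ρ(v₁² − v₂²) − ρg(h₂ − h₁).
P₂ = 467000 + ½·13500·(0.635² − 4.51²) − 13500·9.81·(+0.946) = 467000 + (-135000) − (125000) = 207000 Pa.

P₂ ≈ 207000 Pa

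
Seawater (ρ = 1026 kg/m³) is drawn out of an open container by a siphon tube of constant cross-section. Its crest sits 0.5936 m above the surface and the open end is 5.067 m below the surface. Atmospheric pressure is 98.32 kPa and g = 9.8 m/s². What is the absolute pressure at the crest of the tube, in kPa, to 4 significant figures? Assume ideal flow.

The outlet speed comes from Torricelli: v = √(2g·5.067) = 9.966 m/s.
With constant cross-section the crest speed equals v; applying Bernoulli from the surface up to the crest, P_top = P_atm − ½ρv² − ρg·h_top.
P_top = 98320 − ½·1026·9.966² − 1026·9.8·0.5936 = 41400 Pa.

41.40 kPa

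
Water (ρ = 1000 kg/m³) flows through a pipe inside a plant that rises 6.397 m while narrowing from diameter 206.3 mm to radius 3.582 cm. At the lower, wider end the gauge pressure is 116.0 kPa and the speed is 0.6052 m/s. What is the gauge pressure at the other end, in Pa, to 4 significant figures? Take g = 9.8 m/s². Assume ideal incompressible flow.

Continuity gives A₁v₁ = A₂v₂, so v₂ = (334.3 cm²)/(40.31 cm²) × 0.6052 m/s = 5.019 m/s.
Applying Bernoulli between the two ends and solving for P₂: P₂ = P₁ + ½ρ(v₁² − v₂²) − ρgΔh.
P₂ = 116000 + ½·1000·(0.6052² − 5.019²) − 1000·9.8·(+6.397) = 116000 + (-12410) − (62690) = 40900 Pa.

40900 Pa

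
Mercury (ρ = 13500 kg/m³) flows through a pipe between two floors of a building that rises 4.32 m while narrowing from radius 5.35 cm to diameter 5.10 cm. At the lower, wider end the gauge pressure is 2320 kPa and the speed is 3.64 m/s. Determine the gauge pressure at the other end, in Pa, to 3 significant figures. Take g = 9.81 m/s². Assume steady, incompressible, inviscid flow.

104000 Pa

Mass conservation (A₁v₁ = A₂v₂) gives v₂ = 3.64 × 89.9/20.4 = 16.0 m/s.
Energy conservation along the streamline gives P₂ = P₁ − ½ρ(v₂² − v₁²) − ρg(h₂ − h₁).
P₂ = 2320000 + ½·13500·(3.64² − 16.0²) − 13500·9.81·(+4.32) = 2320000 + (-1640000) − (572000) = 104000 Pa.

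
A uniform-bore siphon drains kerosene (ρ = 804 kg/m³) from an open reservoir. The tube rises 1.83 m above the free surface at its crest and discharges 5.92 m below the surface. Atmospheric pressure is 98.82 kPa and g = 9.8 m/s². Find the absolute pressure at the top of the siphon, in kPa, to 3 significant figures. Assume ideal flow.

Bernoulli surface→outlet gives ½v² = g·h_out, so v = √(2·9.8·5.92) = 10.8 m/s.
Continuity keeps v the same throughout the tube; from surface to crest, P_atm + 0 = P_top + ½ρv² + ρg·h_top.
P_top = 98820 − ½·804·10.8² − 804·9.8·1.83 = 37800 Pa.

P_top = 37.8 kPa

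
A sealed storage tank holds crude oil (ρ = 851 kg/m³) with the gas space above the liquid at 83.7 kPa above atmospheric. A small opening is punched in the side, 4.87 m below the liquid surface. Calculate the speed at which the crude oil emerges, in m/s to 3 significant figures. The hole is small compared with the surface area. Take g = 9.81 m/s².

17.1 m/s

Take point 1 at the surface (v₁ ≈ 0) and point 2 at the hole (at atmospheric pressure). Bernoulli: P₁ + ρg h = P_atm + ½ρv₂².
With P₁ − P_atm = 83700 Pa, v₂ = √(2gh + 2ΔP/ρ) = √(2·9.81·4.87 + 2·83700/851) = 17.1 m/s.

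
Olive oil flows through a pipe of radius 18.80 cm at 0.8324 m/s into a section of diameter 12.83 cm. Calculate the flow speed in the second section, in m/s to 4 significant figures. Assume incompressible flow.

Mass conservation (A₁v₁ = A₂v₂) gives v₂ = 0.8324 × 1110/129.3 = 7.149 m/s.

7.149 m/s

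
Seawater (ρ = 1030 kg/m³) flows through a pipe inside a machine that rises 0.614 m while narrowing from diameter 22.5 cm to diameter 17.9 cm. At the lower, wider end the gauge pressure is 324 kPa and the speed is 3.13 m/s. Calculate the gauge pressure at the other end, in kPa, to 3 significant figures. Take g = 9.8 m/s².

P₂ = 310 kPa

Continuity gives A₁v₁ = A₂v₂, so v₂ = (398 cm²)/(252 cm²) × 3.13 m/s = 4.95 m/s.
Bernoulli: P₁ + ½ρv₁² + ρg h₁ = P₂ + ½ρv₂² + ρg h₂, so P₂ = P₁ + ½ρ(v₁² − v₂²) − ρg(h₂ − h₁).
P₂ = 324000 + ½·1030·(3.13² − 4.95²) − 1030·9.8·(+0.614) = 324000 + (-7550) − (6200) = 310000 Pa.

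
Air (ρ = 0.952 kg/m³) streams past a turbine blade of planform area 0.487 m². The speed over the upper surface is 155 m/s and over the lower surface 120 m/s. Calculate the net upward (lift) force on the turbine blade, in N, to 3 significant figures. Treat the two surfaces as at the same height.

The faster flow above has the lower pressure; Bernoulli (same height) gives ΔP = ½ρ(v_up² − v_low²).
ΔP = ½·0.952·(155² − 120²) = 4580 Pa.
Lift = ΔP · A = 4580 × 0.487 = 2230 N.

F ≈ 2230 N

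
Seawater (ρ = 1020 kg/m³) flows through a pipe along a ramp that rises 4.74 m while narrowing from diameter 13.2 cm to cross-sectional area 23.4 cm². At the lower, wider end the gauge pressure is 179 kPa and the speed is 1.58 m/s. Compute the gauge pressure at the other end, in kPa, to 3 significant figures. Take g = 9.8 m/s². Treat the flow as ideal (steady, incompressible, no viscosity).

P₂ ≈ 89.3 kPa

Continuity gives A₁v₁ = A₂v₂, so v₂ = (137 cm²)/(23.4 cm²) × 1.58 m/s = 9.24 m/s.
Applying Bernoulli between the two ends and solving for P₂: P₂ = P₁ + ½ρ(v₁² − v₂²) − ρgΔh.
P₂ = 179000 + ½·1020·(1.58² − 9.24²) − 1020·9.8·(+4.74) = 179000 + (-42300) − (47400) = 89300 Pa.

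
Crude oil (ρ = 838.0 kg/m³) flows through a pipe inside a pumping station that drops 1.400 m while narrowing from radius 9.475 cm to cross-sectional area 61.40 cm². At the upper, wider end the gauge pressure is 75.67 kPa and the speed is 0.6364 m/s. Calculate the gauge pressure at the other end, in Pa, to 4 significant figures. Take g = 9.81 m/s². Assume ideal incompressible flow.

P₂ ≈ 83770 Pa

By continuity, v₂ = v₁·A₁/A₂ = 0.6364·(282.0/61.40) = 2.923 m/s.
Bernoulli: P₁ + ½ρv₁² + ρg h₁ = P₂ + ½ρv₂² + ρg h₂, so P₂ = P₁ + ½ρ(v₁² − v₂²) − ρg(h₂ − h₁).
P₂ = 75670 + ½·838.0·(0.6364² − 2.923²) − 838.0·9.81·(−1.400) = 75670 + (-3411) − (-11510) = 83770 Pa.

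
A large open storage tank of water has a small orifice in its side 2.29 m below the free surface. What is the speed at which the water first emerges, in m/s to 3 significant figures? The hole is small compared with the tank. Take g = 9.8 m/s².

v ≈ 6.70 m/s

With the surface at rest and both surface and jet at atmospheric pressure, Bernoulli gives ρg h = ½ρv², so v = √(2gh) = √(2·9.8·2.29) = 6.70 m/s.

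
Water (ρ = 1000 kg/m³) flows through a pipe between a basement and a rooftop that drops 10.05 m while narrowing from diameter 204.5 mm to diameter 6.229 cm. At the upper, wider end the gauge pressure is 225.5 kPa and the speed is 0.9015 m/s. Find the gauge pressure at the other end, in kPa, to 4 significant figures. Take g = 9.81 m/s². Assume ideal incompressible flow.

P₂ ≈ 277.3 kPa

Mass conservation (A₁v₁ = A₂v₂) gives v₂ = 0.9015 × 328.5/30.47 = 9.717 m/s.
Bernoulli: P₁ + ½ρv₁² + ρg h₁ = P₂ + ½ρv₂² + ρg h₂, so P₂ = P₁ + ½ρ(v₁² − v₂²) − ρg(h₂ − h₁).
P₂ = 225500 + ½·1000·(0.9015² − 9.717²) − 1000·9.81·(−10.05) = 225500 + (-46800) − (-98590) = 277300 Pa.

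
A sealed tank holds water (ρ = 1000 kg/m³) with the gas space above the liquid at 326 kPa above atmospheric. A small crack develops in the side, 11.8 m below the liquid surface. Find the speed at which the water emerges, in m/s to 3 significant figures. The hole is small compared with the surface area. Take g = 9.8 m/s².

Take point 1 at the surface (v₁ ≈ 0) and point 2 at the hole (at atmospheric pressure). Bernoulli: P₁ + ρg h = P_atm + ½ρv₂².
With P₁ − P_atm = 326000 Pa, v₂ = √(2gh + 2ΔP/ρ) = √(2·9.8·11.8 + 2·326000/1000) = 29.7 m/s.

v ≈ 29.7 m/s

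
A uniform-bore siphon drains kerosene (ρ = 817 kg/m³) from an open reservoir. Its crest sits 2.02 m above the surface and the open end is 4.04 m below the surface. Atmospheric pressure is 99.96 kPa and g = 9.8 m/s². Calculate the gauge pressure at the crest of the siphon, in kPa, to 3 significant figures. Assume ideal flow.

From the surface to the outlet (both open to atmosphere, surface at rest): v = √(2g·h_out) = √(2·9.8·4.04) = 8.90 m/s.
With constant cross-section the crest speed equals v; applying Bernoulli from the surface up to the crest, P_top = P_atm − ½ρv² − ρg·h_top.
P_top = 99960 − ½·817·8.90² − 817·9.8·2.02 = 51400 Pa. So P_gauge = P_top − P_atm = -48500 Pa.

P_gauge ≈ -48.5 kPa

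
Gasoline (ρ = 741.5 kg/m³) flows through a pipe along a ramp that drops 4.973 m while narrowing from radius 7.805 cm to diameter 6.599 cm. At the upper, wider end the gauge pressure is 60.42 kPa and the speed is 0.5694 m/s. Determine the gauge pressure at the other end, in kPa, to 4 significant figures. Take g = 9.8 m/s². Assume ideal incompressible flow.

92.91 kPa

Continuity gives A₁v₁ = A₂v₂, so v₂ = (191.4 cm²)/(34.20 cm²) × 0.5694 m/s = 3.186 m/s.
Energy conservation along the streamline gives P₂ = P₁ − ½ρ(v₂² − v₁²) − ρg(h₂ − h₁).
P₂ = 60420 + ½·741.5·(0.5694² − 3.186²) − 741.5·9.8·(−4.973) = 60420 + (-3643) − (-36140) = 92910 Pa.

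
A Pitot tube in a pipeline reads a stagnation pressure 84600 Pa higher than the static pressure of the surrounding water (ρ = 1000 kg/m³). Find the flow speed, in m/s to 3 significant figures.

The dynamic pressure equals the rise in static pressure at the stagnation point: ΔP = ½ρv².
v = √(2ΔP/ρ) = √(2·84600/1000) = 13.0 m/s.

v = 13.0 m/s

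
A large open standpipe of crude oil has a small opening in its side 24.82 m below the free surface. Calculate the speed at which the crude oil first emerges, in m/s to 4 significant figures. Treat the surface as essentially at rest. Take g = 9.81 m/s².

With the surface at rest and both surface and jet at atmospheric pressure, Bernoulli gives ρg h = ½ρv², so v = √(2gh) = √(2·9.81·24.82) = 22.07 m/s.

22.07 m/s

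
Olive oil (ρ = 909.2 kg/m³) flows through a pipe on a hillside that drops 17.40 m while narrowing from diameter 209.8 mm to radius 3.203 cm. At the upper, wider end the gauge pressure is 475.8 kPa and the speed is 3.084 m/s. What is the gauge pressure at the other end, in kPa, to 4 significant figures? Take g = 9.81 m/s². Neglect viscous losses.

P₂ ≈ 137.9 kPa

The volume flow rate is constant, so v₂ = (A₁/A₂)v₁ = (345.7/32.23)·3.084 = 33.08 m/s.
Bernoulli: P₁ + ½ρv₁² + ρg h₁ = P₂ + ½ρv₂² + ρg h₂, so P₂ = P₁ + ½ρ(v₁² − v₂²) − ρg(h₂ − h₁).
P₂ = 475800 + ½·909.2·(3.084² − 33.08²) − 909.2·9.81·(−17.40) = 475800 + (-493100) − (-155200) = 137900 Pa.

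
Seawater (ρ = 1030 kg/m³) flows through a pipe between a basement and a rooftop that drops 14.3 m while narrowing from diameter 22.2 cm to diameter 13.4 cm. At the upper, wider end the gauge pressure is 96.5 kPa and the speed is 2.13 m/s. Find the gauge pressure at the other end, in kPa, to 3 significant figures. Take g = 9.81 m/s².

By continuity, v₂ = v₁·A₁/A₂ = 2.13·(387/141) = 5.85 m/s.
Applying Bernoulli between the two ends and solving for P₂: P₂ = P₁ + ½ρ(v₁² − v₂²) − ρgΔh.
P₂ = 96500 + ½·1030·(2.13² − 5.85²) − 1030·9.81·(−14.3) = 96500 + (-15300) − (-144000) = 226000 Pa.

P₂ ≈ 226 kPa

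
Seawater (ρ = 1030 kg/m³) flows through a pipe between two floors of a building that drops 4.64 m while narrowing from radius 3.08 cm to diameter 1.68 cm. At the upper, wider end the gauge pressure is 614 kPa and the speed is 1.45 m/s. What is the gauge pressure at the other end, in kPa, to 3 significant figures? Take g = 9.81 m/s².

By continuity, v₂ = v₁·A₁/A₂ = 1.45·(29.8/2.22) = 19.5 m/s.
Applying Bernoulli between the two ends and solving for P₂: P₂ = P₁ + ½ρ(v₁² − v₂²) − ρgΔh.
P₂ = 614000 + ½·1030·(1.45² − 19.5²) − 1030·9.81·(−4.64) = 614000 + (-195000) − (-46900) = 466000 Pa.

P₂ = 466 kPa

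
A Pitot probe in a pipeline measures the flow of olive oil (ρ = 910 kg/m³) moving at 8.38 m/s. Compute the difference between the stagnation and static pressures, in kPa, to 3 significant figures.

Bernoulli between the free stream and the stagnation point: ½ρv² = P_stag − P_static.
ΔP = ½·910·8.38² = 32000 Pa.

ΔP ≈ 32.0 kPa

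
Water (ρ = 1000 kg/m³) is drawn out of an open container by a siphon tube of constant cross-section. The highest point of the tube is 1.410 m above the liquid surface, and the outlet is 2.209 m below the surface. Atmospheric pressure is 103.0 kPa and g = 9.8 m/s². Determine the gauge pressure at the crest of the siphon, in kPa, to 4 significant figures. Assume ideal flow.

P_gauge = -35.47 kPa

From the surface to the outlet (both open to atmosphere, surface at rest): v = √(2g·h_out) = √(2·9.8·2.209) = 6.580 m/s.
With constant cross-section the crest speed equals v; applying Bernoulli from the surface up to the crest, P_top = P_atm − ½ρv² − ρg·h_top.
P_top = 103000 − ½·1000·6.580² − 1000·9.8·1.410 = 67530 Pa. So P_gauge = P_top − P_atm = -35470 Pa.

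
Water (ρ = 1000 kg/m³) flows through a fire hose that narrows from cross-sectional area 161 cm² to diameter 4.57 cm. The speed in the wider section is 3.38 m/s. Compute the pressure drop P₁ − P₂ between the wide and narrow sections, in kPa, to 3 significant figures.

Mass conservation (A₁v₁ = A₂v₂) gives v₂ = 3.38 × 161/16.4 = 33.2 m/s.
The pipe is horizontal, so Bernoulli reduces to P₁ + ½ρv₁² = P₂ + ½ρv₂².
P₁ − P₂ = ½·1000·(33.2² − 3.38²) = ½·1000·1090 = 545000 Pa.

ΔP ≈ 545 kPa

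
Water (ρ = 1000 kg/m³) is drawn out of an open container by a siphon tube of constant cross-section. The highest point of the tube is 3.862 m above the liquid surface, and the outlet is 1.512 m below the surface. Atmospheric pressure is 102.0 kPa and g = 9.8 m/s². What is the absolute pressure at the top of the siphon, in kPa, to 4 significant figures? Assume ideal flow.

P_top ≈ 49.33 kPa

The outlet speed comes from Torricelli: v = √(2g·1.512) = 5.444 m/s.
The bore is uniform, so the speed at the crest is the same v. Bernoulli surface→crest: P_atm = P_top + ½ρv² + ρg·h_top.
P_top = 102000 − ½·1000·5.444² − 1000·9.8·3.862 = 49330 Pa.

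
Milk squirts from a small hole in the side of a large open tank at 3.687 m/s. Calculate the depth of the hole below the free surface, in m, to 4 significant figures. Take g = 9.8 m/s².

h ≈ 0.6936 m

For a small hole in a large open tank, ½v² = gh, giving h = v²/(2g).
h = 3.687²/(2·9.8) = 13.59/19.60 = 0.6936 m.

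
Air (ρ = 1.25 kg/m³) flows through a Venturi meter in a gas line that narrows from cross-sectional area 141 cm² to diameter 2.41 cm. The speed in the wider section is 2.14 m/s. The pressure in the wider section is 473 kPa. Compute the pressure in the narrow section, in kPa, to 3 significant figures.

Mass conservation (A₁v₁ = A₂v₂) gives v₂ = 2.14 × 141/4.56 = 66.1 m/s.
Along the horizontal streamline, P + ½ρv² is constant.
P₂ = P₁ − ½ρ(v₂² − v₁²) = 473000 − ½·1.25·(66.1² − 2.14²) = 473000 − 2730 = 470000 Pa.

470 kPa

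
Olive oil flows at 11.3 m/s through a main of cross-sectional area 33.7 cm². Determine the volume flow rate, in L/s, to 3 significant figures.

Q = A·v = 0.00337 m² × 11.3 m/s = 0.0381 m³/s.
Converting: 0.0381 m³/s × 1000 = 38.1 L/s.

Q ≈ 38.1 L/s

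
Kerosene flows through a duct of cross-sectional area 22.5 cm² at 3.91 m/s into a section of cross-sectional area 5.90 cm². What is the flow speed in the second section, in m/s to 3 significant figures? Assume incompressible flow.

14.9 m/s

By continuity, v₂ = v₁·A₁/A₂ = 3.91·(22.5/5.90) = 14.9 m/s.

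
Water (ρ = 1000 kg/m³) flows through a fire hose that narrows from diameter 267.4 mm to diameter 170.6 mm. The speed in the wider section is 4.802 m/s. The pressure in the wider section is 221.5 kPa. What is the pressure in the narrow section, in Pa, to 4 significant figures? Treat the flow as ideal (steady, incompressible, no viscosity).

P₂ = 163400 Pa

Mass conservation (A₁v₁ = A₂v₂) gives v₂ = 4.802 × 561.6/228.6 = 11.80 m/s.
Bernoulli (h₁ = h₂): P₁ − P₂ = ½ρ(v₂² − v₁²).
P₂ = P₁ − ½ρ(v₂² − v₁²) = 221500 − ½·1000·(11.80² − 4.802²) = 221500 − 58060 = 163400 Pa.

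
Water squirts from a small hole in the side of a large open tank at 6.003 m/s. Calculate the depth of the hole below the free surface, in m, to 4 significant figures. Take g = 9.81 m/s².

For a small hole in a large open tank, ½v² = gh, giving h = v²/(2g).
h = 6.003²/(2·9.81) = 36.04/19.62 = 1.837 m.

1.837 m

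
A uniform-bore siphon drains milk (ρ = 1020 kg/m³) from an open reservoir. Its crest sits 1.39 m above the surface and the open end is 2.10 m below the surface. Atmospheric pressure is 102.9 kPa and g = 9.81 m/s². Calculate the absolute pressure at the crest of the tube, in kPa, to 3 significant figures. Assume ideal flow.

Bernoulli surface→outlet gives ½v² = g·h_out, so v = √(2·9.81·2.10) = 6.42 m/s.
The bore is uniform, so the speed at the crest is the same v. Bernoulli surface→crest: P_atm = P_top + ½ρv² + ρg·h_top.
P_top = 102900 − ½·1020·6.42² − 1020·9.81·1.39 = 68000 Pa.

P_top ≈ 68.0 kPa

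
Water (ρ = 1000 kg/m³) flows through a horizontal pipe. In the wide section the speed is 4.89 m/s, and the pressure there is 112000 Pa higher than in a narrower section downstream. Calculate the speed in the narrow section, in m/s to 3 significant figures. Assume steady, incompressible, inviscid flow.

Along the level pipe P + ½ρv² is conserved, hence v₂² = v₁² + 2(P₁ − P₂)/ρ.
v₂ = √(4.89² + 2·112000/1000) = √(23.9 + 224) = 15.7 m/s.

15.7 m/s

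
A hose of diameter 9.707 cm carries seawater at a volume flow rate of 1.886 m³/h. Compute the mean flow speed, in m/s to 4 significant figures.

Q = 1.886 m³/h = 0.0005239 m³/s.
v = Q/A = 0.0005239 / 0.007400 = 0.07079 m/s.

0.07079 m/s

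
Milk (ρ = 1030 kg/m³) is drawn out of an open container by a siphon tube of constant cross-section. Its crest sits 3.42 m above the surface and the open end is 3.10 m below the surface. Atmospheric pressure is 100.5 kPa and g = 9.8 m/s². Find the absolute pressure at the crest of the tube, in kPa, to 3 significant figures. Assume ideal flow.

From the surface to the outlet (both open to atmosphere, surface at rest): v = √(2g·h_out) = √(2·9.8·3.10) = 7.79 m/s.
Continuity keeps v the same throughout the tube; from surface to crest, P_atm + 0 = P_top + ½ρv² + ρg·h_top.
P_top = 100500 − ½·1030·7.79² − 1030·9.8·3.42 = 34700 Pa.

P_top = 34.7 kPa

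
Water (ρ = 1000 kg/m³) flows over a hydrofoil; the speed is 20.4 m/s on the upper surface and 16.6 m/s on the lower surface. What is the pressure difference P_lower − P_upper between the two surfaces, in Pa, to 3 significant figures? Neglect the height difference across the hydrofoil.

ΔP = 70300 Pa

The pressure is lower where the speed is higher: ΔP = ½ρ(v_up² − v_low²).
ΔP = ½·1000·(20.4² − 16.6²) = 70300 Pa.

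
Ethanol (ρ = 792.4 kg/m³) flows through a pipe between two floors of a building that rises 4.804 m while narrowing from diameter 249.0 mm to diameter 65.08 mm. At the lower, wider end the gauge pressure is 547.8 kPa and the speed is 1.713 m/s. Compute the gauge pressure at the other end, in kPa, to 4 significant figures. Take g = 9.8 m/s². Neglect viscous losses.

262.5 kPa

By continuity, v₂ = v₁·A₁/A₂ = 1.713·(487.0/33.26) = 25.08 m/s.
Bernoulli: P₁ + ½ρv₁² + ρg h₁ = P₂ + ½ρv₂² + ρg h₂, so P₂ = P₁ + ½ρ(v₁² − v₂²) − ρg(h₂ − h₁).
P₂ = 547800 + ½·792.4·(1.713² − 25.08²) − 792.4·9.8·(+4.804) = 547800 + (-248000) − (37310) = 262500 Pa.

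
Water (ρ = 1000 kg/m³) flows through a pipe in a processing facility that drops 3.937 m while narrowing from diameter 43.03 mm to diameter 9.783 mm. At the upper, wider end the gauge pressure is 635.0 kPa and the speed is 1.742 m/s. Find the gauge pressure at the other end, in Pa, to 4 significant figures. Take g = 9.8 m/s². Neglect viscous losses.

Mass conservation (A₁v₁ = A₂v₂) gives v₂ = 1.742 × 14.54/0.7517 = 33.70 m/s.
Applying Bernoulli between the two ends and solving for P₂: P₂ = P₁ + ½ρ(v₁² − v₂²) − ρgΔh.
P₂ = 635000 + ½·1000·(1.742² − 33.70²) − 1000·9.8·(−3.937) = 635000 + (-566400) − (-38580) = 107200 Pa.

P₂ ≈ 107200 Pa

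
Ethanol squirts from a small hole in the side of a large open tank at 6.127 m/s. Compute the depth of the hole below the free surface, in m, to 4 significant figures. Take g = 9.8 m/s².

Torricelli: v = √(2gh), so h = v²/(2g).
h = 6.127²/(2·9.8) = 37.54/19.60 = 1.915 m.

h = 1.915 m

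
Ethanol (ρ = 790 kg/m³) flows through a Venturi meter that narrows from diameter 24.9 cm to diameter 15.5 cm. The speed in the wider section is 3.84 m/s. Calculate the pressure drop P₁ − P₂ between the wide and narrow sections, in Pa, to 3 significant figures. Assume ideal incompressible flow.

The volume flow rate is constant, so v₂ = (A₁/A₂)v₁ = (487/189)·3.84 = 9.91 m/s.
Bernoulli (h₁ = h₂): P₁ − P₂ = ½ρ(v₂² − v₁²).
P₁ − P₂ = ½·790·(9.91² − 3.84²) = ½·790·83.5 = 33000 Pa.

ΔP ≈ 33000 Pa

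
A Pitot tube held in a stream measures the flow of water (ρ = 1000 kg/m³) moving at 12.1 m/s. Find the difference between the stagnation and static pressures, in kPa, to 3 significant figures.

The dynamic pressure equals the rise in static pressure at the stagnation point: ΔP = ½ρv².
ΔP = ½·1000·12.1² = 73200 Pa.

ΔP = 73.2 kPa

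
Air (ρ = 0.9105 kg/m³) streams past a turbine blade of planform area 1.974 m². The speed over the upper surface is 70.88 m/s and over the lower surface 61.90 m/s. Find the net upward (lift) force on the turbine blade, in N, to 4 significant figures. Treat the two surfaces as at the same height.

The faster flow above has the lower pressure; Bernoulli (same height) gives ΔP = ½ρ(v_up² − v_low²).
ΔP = ½·0.9105·(70.88² − 61.90²) = 542.8 Pa.
Lift = ΔP · A = 542.8 × 1.974 = 1072 N.

F = 1072 N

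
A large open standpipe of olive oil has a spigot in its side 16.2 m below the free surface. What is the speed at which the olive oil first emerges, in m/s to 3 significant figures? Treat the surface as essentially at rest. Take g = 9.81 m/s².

v = 17.8 m/s

The surface is effectively still and both ends are open, so ½v² = gh and v = √(2·9.81·16.2) = 17.8 m/s.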